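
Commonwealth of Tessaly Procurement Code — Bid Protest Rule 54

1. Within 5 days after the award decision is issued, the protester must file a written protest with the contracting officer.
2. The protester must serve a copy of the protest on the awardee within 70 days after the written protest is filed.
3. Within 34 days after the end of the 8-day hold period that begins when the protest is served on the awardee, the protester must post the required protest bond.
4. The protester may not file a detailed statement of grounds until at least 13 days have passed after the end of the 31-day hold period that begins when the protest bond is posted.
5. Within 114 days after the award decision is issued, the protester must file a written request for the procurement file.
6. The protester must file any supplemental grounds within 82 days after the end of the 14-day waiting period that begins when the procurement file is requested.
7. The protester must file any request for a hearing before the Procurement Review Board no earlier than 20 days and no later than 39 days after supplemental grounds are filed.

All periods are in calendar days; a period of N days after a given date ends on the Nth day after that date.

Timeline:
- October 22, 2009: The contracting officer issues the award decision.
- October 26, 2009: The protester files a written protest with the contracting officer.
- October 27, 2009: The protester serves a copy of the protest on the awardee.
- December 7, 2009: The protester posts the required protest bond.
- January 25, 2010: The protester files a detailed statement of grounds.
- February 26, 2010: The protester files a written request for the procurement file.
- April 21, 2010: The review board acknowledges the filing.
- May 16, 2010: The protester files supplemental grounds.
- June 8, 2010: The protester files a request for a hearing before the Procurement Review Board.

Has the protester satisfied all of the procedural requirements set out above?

Step 1 — counting 5 days from October 22, 2009 (when the award decision is issued) gives a deadline of October 27, 2009; October 26, 2009 is within that limit.
Step 2 — counting 70 days from October 26, 2009 (when the written protest is filed) gives a deadline of January 4, 2010; done October 27, 2009 — timely.
Step 3 — counting 34 days from November 4, 2009 (end of the 8-day hold period, which began when the protest is served on the awardee on October 27, 2009) gives a deadline of December 8, 2009; completed December 7, 2009, before the deadline.
Step 4 — must wait 13 days from January 7, 2010 (end of the 31-day hold period, which began when the protest bond is posted on December 7, 2009), so not before January 20, 2010; January 25, 2010 is on or after that date.
Step 5 — counting 114 days from October 22, 2009 (when the award decision is issued) gives a deadline of February 13, 2010; done February 26, 2010 — 13 days late.

No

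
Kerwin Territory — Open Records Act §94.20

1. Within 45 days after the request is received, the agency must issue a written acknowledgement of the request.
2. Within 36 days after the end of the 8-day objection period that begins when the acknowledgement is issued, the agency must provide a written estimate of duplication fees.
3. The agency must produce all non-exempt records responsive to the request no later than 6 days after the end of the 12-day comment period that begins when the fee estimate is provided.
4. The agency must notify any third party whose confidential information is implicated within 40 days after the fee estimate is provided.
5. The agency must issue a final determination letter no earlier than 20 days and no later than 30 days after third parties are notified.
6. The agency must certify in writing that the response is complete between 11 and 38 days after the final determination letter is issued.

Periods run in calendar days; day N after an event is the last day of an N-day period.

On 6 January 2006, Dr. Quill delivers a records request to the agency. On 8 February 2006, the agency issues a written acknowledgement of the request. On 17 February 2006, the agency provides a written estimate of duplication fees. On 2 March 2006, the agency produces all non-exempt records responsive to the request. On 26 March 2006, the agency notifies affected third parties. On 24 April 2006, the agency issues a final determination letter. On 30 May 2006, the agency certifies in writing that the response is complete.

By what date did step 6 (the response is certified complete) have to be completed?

1 June 2006

Step 6 runs from 24 April 2006, when the final determination letter is issued. The window is 11–38 days after 24 April 2006; it closes on 1 June 2006.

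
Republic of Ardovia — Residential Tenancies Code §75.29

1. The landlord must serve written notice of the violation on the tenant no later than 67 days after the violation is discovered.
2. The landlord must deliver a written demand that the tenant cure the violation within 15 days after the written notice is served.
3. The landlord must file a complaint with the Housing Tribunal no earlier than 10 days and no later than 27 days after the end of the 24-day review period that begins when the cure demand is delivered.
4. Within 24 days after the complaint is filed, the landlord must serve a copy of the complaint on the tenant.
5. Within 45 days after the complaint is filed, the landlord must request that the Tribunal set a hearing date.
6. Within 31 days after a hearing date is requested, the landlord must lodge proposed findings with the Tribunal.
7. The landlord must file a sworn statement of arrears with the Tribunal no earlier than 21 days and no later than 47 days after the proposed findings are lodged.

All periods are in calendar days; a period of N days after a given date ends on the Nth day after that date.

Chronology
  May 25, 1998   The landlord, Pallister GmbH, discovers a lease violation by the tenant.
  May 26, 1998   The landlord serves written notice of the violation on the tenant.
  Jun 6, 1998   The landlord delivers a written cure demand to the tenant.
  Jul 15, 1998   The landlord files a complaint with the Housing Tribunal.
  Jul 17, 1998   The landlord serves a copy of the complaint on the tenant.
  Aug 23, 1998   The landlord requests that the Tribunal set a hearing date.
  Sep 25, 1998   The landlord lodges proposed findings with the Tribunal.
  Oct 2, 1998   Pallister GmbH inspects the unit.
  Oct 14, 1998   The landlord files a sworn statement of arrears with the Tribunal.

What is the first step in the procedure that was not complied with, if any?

Step 6

(1) due by May 25, 1998 + 67 days = Jul 31, 1998; completed May 26, 1998, before the deadline.
(2) due by May 26, 1998 + 15 days = Jun 10, 1998; done Jun 6, 1998 — timely.
(3) the permitted window runs from Jun 30, 1998 + 10 = Jul 10, 1998 to Jun 30, 1998 + 27 = Jul 27, 1998; Jul 15, 1998 falls inside that range.
(4) due by Jul 15, 1998 + 24 days = Aug 8, 1998; done Jul 17, 1998 — timely.
(5) due by Jul 15, 1998 + 45 days = Aug 29, 1998; Aug 23, 1998 is within that limit.
(6) due by Aug 23, 1998 + 31 days = Sep 23, 1998; not done until Sep 25, 1998, 2 days after the deadline.
That is the first point of non-compliance.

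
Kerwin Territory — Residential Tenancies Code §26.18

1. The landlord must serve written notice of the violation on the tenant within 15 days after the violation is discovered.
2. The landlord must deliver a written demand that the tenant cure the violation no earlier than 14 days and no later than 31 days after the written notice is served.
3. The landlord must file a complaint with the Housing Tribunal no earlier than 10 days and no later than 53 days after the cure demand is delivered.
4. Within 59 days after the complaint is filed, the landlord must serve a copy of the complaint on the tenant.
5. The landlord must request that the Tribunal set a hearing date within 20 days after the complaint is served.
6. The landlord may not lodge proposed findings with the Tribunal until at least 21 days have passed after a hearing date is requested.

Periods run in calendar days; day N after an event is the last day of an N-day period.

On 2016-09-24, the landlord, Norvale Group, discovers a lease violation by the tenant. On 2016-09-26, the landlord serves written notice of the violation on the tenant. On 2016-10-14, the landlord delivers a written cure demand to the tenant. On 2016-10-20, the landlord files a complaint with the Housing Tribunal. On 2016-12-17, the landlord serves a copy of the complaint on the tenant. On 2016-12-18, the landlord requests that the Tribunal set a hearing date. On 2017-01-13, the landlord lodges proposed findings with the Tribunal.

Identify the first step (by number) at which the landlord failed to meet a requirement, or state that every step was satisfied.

Step 3

Step 1: 15 days after 2016-09-24 (when the violation is discovered) is 2016-10-09; 2016-09-26 is within that limit.
Step 2: the window is 14–31 days after 2016-09-26 (when the written notice is served), so 2016-10-10 through 2016-10-27; done 2016-10-14 — within the window.
Step 3: the window is 10–53 days after 2016-10-14 (when the cure demand is delivered), so 2016-10-24 through 2016-12-06; 2016-10-20 is 4 days too early.
No need to go further; step 3 was not satisfied.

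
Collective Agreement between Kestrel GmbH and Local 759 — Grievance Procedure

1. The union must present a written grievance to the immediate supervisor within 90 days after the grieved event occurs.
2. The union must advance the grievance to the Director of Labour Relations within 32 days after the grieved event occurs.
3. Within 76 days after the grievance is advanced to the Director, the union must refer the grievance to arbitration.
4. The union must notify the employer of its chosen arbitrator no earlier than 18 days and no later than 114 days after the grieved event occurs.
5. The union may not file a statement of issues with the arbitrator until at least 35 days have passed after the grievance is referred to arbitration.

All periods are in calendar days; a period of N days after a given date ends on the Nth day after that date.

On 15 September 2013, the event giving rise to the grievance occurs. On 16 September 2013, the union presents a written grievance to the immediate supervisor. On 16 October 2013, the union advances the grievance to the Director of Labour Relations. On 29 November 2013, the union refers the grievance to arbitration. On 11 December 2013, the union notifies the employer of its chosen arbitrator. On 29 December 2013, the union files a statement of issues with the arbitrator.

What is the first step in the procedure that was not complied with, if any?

Step 1: 90 days after 15 September 2013 (when the grieved event occurs) is 14 December 2013; completed 16 September 2013, before the deadline.
Step 2: 32 days after 15 September 2013 (when the grieved event occurs) is 17 October 2013; completed 16 October 2013, before the deadline.
Step 3: 76 days after 16 October 2013 (when the grievance is advanced to the Director) is 31 December 2013; completed 29 November 2013, before the deadline.
Step 4: the window is 18–114 days after 15 September 2013 (when the grieved event occurs), so 3 October 2013 through 7 January 2014; done 11 December 2013, which is between those dates.
Step 5: the earliest permitted date is 35 days after 29 November 2013 (when the grievance is referred to arbitration), i.e. 3 January 2014; done 29 December 2013 — 5 days too early.
No need to go further; step 5 was not satisfied.

Step 5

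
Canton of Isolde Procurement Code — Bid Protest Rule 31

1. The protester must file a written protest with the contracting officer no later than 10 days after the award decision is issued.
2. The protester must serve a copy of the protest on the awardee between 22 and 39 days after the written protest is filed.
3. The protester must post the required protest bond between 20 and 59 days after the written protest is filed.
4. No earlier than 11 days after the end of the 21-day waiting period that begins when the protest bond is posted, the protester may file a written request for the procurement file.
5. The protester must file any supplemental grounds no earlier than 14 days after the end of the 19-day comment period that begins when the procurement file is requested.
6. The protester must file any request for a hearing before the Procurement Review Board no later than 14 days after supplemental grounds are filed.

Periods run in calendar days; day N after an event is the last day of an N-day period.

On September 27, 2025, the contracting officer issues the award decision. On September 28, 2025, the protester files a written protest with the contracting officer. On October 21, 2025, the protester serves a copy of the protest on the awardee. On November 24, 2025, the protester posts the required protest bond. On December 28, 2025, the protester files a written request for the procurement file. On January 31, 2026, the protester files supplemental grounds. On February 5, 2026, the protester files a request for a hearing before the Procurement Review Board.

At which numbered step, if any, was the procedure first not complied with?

Step 1 — counting 10 days from September 27, 2025 (when the award decision is issued) gives a deadline of October 7, 2025; September 28, 2025 is within that limit.
Step 2 — 22 and 39 days from September 28, 2025 (when the written protest is filed) are October 20, 2025 and November 6, 2025 respectively; October 21, 2025 falls inside that range.
Step 3 — 20 and 59 days from September 28, 2025 (when the written protest is filed) are October 18, 2025 and November 26, 2025 respectively; done November 24, 2025, which is between those dates.
Step 4 — must wait 11 days from December 15, 2025 (end of the 21-day waiting period, which began when the protest bond is posted on November 24, 2025), so not before December 26, 2025; done December 28, 2025, after the minimum wait.
Step 5 — must wait 14 days from January 16, 2026 (end of the 19-day comment period, which began when the procurement file is requested on December 28, 2025), so not before January 30, 2026; January 31, 2026 is on or after that date.
Step 6 — counting 14 days from January 31, 2026 (when supplemental grounds are filed) gives a deadline of February 14, 2026; February 5, 2026 is within that limit.

None — every step was satisfied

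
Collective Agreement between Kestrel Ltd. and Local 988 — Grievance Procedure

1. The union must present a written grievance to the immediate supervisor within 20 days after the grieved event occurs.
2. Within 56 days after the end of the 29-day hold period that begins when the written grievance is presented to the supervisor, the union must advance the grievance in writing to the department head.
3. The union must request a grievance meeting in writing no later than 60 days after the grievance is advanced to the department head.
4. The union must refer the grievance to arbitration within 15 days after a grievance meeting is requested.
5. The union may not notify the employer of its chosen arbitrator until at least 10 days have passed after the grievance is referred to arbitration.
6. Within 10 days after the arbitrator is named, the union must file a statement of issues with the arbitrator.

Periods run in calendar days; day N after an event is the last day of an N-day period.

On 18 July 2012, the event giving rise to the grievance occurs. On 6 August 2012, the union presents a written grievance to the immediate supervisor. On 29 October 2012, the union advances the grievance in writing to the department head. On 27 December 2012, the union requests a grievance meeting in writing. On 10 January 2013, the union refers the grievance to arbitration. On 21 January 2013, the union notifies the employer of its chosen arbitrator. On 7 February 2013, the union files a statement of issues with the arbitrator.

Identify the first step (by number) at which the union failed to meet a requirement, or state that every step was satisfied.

Step 1: 20 days after 18 July 2012 (when the grieved event occurs) is 7 August 2012; completed 6 August 2012, before the deadline.
Step 2: 56 days after 4 September 2012 (end of the 29-day hold period, which began when the written grievance is presented to the supervisor on 6 August 2012) is 30 October 2012; completed 29 October 2012, before the deadline.
Step 3: 60 days after 29 October 2012 (when the grievance is advanced to the department head) is 28 December 2012; done 27 December 2012 — timely.
Step 4: 15 days after 27 December 2012 (when a grievance meeting is requested) is 11 January 2013; done 10 January 2013 — timely.
Step 5: the earliest permitted date is 10 days after 10 January 2013 (when the grievance is referred to arbitration), i.e. 20 January 2013; 21 January 2013 is on or after that date.
Step 6: 10 days after 21 January 2013 (when the arbitrator is named) is 31 January 2013; 7 February 2013 misses that deadline by 7 days.
The analysis stops there.

Step 6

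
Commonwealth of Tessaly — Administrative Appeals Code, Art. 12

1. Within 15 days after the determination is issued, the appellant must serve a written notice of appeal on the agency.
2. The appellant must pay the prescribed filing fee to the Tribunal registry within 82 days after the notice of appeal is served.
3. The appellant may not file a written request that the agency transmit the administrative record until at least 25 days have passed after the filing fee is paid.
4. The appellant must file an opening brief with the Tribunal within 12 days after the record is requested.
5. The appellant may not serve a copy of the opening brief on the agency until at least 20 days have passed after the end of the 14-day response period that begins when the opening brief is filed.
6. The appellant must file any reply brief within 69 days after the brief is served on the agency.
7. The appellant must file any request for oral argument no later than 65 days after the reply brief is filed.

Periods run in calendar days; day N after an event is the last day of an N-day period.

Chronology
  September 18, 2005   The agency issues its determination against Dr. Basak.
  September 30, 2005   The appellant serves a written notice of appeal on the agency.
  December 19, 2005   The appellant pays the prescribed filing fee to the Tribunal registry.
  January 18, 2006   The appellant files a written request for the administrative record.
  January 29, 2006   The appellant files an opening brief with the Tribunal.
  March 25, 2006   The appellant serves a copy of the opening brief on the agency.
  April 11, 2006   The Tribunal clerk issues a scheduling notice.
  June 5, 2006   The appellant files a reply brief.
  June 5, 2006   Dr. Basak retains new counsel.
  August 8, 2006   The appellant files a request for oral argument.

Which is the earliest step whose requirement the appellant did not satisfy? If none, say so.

Step 1 — counting 15 days from September 18, 2005 (when the determination is issued) gives a deadline of October 3, 2005; completed September 30, 2005, before the deadline.
Step 2 — counting 82 days from September 30, 2005 (when the notice of appeal is served) gives a deadline of December 21, 2005; done December 19, 2005 — timely.
Step 3 — must wait 25 days from December 19, 2005 (when the filing fee is paid), so not before January 13, 2006; done January 18, 2006 — permitted.
Step 4 — counting 12 days from January 18, 2006 (when the record is requested) gives a deadline of January 30, 2006; done January 29, 2006 — timely.
Step 5 — must wait 20 days from February 12, 2006 (end of the 14-day response period, which began when the opening brief is filed on January 29, 2006), so not before March 4, 2006; March 25, 2006 is on or after that date.
Step 6 — counting 69 days from March 25, 2006 (when the brief is served on the agency) gives a deadline of June 2, 2006; not done until June 5, 2006, 3 days after the deadline.

Step 6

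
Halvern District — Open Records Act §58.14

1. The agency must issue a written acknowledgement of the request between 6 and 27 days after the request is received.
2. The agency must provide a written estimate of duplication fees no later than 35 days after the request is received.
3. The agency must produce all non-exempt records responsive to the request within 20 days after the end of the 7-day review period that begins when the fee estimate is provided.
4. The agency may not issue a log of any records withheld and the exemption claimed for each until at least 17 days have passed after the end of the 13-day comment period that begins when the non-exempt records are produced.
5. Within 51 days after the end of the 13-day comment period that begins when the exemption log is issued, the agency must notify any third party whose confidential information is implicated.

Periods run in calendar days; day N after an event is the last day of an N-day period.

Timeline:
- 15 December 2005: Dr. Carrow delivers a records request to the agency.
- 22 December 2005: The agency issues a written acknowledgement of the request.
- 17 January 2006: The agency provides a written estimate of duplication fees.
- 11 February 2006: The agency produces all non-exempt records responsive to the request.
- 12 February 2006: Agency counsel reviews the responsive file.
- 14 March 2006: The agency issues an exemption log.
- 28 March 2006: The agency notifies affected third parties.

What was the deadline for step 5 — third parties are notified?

17 May 2006

The exemption log is issued on 14 March 2006; the 13-day comment period therefore ends 27 March 2006, and step 5 runs from that date. 51 days after 27 March 2006 is 17 May 2006.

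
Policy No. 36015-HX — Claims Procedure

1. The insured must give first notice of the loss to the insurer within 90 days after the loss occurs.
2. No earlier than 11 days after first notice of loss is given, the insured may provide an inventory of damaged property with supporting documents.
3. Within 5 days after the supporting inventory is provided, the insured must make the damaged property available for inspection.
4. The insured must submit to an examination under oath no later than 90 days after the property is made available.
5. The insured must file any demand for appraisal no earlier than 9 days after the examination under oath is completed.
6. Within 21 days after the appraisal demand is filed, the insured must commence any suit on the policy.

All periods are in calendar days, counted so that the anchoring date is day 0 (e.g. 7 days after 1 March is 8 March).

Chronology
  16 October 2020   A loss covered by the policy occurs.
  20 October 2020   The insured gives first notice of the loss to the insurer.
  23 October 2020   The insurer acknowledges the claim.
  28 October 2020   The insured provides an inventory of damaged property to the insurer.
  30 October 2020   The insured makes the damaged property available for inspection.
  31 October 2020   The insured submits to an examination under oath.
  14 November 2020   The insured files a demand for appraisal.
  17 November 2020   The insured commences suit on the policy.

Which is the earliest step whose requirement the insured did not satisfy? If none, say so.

Step 2

Step 1 — counting 90 days from 16 October 2020 (when the loss occurs) gives a deadline of 14 January 2021; done 20 October 2020 — timely.
Step 2 — must wait 11 days from 20 October 2020 (when first notice of loss is given), so not before 31 October 2020; 28 October 2020 is 3 days before the earliest permitted date.
The analysis stops there.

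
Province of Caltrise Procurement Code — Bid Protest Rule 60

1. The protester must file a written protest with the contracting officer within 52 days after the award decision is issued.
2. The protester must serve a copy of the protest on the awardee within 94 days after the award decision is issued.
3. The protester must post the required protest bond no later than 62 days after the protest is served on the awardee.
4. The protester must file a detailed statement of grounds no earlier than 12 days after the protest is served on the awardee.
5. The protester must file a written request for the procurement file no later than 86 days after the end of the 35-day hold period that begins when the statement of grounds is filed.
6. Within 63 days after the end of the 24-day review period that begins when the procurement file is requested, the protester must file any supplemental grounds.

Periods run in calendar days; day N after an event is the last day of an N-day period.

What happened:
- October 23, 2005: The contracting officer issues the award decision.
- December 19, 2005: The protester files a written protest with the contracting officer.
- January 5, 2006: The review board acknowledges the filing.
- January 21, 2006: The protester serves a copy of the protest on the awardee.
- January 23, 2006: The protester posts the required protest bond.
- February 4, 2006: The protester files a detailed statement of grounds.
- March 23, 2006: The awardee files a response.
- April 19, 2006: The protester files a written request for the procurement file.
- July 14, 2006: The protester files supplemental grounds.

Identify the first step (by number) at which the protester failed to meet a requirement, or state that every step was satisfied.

Step 1 — counting 52 days from October 23, 2005 (when the award decision is issued) gives a deadline of December 14, 2005; December 19, 2005 misses that deadline by 5 days.
Later steps need not be reached.

Step 1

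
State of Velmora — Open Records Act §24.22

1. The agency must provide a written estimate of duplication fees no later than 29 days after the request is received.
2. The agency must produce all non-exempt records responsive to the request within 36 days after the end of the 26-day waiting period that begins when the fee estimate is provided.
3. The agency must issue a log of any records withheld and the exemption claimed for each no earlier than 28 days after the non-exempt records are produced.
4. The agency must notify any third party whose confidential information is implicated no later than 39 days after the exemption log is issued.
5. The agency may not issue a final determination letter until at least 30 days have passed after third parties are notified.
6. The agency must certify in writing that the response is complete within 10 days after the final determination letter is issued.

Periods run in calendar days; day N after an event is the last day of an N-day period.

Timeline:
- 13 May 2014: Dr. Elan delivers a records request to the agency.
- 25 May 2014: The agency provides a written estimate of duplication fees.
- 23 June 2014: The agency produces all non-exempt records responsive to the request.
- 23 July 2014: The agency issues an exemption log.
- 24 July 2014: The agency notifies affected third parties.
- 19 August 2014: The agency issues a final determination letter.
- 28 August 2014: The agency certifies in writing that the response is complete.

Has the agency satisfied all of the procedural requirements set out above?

Step 1: 29 days after 13 May 2014 (when the request is received) is 11 June 2014; done 25 May 2014 — timely.
Step 2: 36 days after 20 June 2014 (end of the 26-day waiting period, which began when the fee estimate is provided on 25 May 2014) is 26 July 2014; done 23 June 2014 — timely.
Step 3: the earliest permitted date is 28 days after 23 June 2014 (when the non-exempt records are produced), i.e. 21 July 2014; done 23 July 2014 — permitted.
Step 4: 39 days after 23 July 2014 (when the exemption log is issued) is 31 August 2014; 24 July 2014 is within that limit.
Step 5: the earliest permitted date is 30 days after 24 July 2014 (when third parties are notified), i.e. 23 August 2014; 19 August 2014 is 4 days before the earliest permitted date.

No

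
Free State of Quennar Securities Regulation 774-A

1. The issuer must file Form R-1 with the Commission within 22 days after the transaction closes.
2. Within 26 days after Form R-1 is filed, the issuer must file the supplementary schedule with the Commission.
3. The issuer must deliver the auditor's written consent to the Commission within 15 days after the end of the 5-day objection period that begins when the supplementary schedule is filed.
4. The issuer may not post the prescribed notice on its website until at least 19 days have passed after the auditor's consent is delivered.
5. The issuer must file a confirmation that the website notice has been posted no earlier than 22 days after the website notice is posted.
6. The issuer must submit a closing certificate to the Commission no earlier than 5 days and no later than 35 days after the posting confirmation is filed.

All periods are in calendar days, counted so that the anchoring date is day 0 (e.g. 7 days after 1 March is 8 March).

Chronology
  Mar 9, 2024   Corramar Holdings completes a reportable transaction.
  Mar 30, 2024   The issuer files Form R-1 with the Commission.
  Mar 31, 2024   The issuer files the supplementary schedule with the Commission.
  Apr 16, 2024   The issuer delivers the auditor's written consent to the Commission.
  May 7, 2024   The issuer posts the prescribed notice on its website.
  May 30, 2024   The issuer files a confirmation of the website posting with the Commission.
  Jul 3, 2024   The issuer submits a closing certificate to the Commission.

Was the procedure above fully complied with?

Yes

(1) due by Mar 9, 2024 + 22 days = Mar 31, 2024; completed Mar 30, 2024, before the deadline.
(2) due by Mar 30, 2024 + 26 days = Apr 25, 2024; done Mar 31, 2024 — timely.
(3) due by Apr 5, 2024 + 15 days = Apr 20, 2024; done Apr 16, 2024 — timely.
(4) permitted from Apr 16, 2024 + 19 days = May 5, 2024 onward; May 7, 2024 is on or after that date.
(5) permitted from May 7, 2024 + 22 days = May 29, 2024 onward; done May 30, 2024, after the minimum wait.
(6) the permitted window runs from May 30, 2024 + 5 = Jun 4, 2024 to May 30, 2024 + 35 = Jul 4, 2024; done Jul 3, 2024 — within the window.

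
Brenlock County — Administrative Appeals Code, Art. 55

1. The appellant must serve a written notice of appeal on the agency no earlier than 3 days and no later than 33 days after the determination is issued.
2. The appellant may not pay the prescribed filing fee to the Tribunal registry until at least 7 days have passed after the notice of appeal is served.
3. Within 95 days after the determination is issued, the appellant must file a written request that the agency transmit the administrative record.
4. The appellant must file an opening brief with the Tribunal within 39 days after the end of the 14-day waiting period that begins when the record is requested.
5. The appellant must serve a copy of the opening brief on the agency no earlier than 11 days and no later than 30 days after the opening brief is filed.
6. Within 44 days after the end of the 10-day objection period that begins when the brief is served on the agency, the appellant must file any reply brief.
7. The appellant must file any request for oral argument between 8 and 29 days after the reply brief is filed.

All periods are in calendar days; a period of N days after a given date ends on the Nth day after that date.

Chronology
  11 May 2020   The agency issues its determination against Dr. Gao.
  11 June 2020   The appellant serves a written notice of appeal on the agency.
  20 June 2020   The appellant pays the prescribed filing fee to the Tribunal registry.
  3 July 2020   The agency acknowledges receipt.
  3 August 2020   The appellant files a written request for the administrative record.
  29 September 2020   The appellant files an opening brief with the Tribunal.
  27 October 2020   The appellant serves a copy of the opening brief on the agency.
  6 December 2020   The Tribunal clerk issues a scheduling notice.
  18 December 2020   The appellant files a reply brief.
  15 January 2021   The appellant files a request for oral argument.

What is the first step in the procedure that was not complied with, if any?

Step 4

(1) the permitted window runs from 11 May 2020 + 3 = 14 May 2020 to 11 May 2020 + 33 = 13 June 2020; done 11 June 2020 — within the window.
(2) permitted from 11 June 2020 + 7 days = 18 June 2020 onward; done 20 June 2020 — permitted.
(3) due by 11 May 2020 + 95 days = 14 August 2020; done 3 August 2020 — timely.
(4) due by 17 August 2020 + 39 days = 25 September 2020; not done until 29 September 2020, 4 days after the deadline.
The analysis stops there.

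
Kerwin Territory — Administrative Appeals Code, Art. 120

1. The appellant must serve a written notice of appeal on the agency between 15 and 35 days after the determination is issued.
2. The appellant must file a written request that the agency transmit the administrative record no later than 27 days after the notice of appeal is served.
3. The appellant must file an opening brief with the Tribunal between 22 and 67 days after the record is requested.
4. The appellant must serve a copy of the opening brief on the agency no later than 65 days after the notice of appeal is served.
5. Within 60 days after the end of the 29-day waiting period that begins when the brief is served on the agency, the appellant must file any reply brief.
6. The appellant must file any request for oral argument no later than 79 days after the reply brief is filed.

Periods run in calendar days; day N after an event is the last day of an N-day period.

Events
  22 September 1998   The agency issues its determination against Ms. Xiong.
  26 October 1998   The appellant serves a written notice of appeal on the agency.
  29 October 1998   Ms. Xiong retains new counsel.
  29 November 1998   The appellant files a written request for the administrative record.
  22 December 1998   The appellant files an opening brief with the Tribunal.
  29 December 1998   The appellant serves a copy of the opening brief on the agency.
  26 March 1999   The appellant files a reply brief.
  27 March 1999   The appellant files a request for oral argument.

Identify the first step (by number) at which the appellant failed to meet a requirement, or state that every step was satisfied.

Step 1 — 15 and 35 days from 22 September 1998 (when the determination is issued) are 7 October 1998 and 27 October 1998 respectively; 26 October 1998 falls inside that range.
Step 2 — counting 27 days from 26 October 1998 (when the notice of appeal is served) gives a deadline of 22 November 1998; done 29 November 1998 — 7 days late.

Step 2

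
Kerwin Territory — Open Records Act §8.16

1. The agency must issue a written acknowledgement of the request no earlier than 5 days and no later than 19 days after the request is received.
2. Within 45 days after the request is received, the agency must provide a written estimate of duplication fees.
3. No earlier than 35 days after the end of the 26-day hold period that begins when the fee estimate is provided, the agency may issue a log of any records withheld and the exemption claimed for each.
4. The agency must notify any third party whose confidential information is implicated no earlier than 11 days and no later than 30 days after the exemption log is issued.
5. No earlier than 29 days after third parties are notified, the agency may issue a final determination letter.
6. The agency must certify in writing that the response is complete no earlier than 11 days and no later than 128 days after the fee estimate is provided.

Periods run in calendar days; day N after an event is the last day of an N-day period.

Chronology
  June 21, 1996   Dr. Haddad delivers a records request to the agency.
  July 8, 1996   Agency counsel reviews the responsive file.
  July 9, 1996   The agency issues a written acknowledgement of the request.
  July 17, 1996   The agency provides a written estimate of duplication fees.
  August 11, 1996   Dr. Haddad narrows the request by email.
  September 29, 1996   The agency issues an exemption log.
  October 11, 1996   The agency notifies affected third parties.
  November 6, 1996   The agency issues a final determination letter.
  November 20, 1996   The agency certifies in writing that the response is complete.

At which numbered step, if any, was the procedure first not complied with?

Step 1: the window is 5–19 days after June 21, 1996 (when the request is received), so June 26, 1996 through July 10, 1996; July 9, 1996 falls inside that range.
Step 2: 45 days after June 21, 1996 (when the request is received) is August 5, 1996; done July 17, 1996 — timely.
Step 3: the earliest permitted date is 35 days after August 12, 1996 (end of the 26-day hold period, which began when the fee estimate is provided on July 17, 1996), i.e. September 16, 1996; done September 29, 1996 — permitted.
Step 4: the window is 11–30 days after September 29, 1996 (when the exemption log is issued), so October 10, 1996 through October 29, 1996; October 11, 1996 falls inside that range.
Step 5: the earliest permitted date is 29 days after October 11, 1996 (when third parties are notified), i.e. November 9, 1996; done November 6, 1996 — 3 days too early.

Step 5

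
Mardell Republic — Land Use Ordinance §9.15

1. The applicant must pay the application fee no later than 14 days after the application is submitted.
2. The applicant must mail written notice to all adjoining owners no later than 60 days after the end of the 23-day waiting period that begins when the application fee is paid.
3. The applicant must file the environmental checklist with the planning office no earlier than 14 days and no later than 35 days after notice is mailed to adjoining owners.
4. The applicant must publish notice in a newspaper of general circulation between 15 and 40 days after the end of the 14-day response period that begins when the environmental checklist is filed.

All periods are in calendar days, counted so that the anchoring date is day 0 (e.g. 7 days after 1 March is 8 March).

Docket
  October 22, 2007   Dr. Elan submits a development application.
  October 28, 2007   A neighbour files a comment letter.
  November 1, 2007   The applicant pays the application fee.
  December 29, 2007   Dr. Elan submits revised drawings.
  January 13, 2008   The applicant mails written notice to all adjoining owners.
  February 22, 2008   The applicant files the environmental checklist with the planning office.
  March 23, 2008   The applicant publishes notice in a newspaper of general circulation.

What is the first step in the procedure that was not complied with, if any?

Step 3

Step 1 — counting 14 days from October 22, 2007 (when the application is submitted) gives a deadline of November 5, 2007; done November 1, 2007 — timely.
Step 2 — counting 60 days from November 24, 2007 (end of the 23-day waiting period, which began when the application fee is paid on November 1, 2007) gives a deadline of January 23, 2008; completed January 13, 2008, before the deadline.
Step 3 — 14 and 35 days from January 13, 2008 (when notice is mailed to adjoining owners) are January 27, 2008 and February 17, 2008 respectively; February 22, 2008 is 5 days past the end of the window.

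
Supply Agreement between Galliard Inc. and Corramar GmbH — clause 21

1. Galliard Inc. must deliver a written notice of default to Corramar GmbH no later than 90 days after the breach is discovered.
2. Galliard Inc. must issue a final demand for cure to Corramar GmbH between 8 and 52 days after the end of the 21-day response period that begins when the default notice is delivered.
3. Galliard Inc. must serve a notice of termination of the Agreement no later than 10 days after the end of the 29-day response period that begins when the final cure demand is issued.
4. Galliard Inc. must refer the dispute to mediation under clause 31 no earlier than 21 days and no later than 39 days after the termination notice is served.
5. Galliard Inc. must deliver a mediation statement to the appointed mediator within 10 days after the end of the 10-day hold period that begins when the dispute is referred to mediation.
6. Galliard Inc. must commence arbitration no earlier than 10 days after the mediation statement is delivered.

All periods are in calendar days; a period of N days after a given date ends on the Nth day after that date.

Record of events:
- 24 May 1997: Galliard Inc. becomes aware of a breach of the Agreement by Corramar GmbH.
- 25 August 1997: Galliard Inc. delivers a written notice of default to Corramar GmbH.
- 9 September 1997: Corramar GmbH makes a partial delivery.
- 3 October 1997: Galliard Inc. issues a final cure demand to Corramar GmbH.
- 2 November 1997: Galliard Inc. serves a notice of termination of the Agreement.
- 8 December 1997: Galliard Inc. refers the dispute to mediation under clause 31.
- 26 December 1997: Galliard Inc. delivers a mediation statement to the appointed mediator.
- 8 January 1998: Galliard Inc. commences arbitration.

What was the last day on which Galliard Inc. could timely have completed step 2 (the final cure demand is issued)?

The default notice is delivered on 25 August 1997; the 21-day response period therefore ends 15 September 1997, and step 2 runs from that date. The window is 8–52 days after 15 September 1997; it closes on 6 November 1997.

6 November 1997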